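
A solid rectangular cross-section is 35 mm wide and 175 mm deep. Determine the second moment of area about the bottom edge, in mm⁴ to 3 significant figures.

The section: 35 × 175, A = 6 125 mm², y = 87.5 mm, Ī = 15 631 510 mm⁴.
Transfer it to the base of the section using Ī + A·d² with d = y − 0:
  the section: d = 87.5 mm → contributes +62 526 042 mm⁴
Total I = 62 526 042 mm⁴.

I_base ≈ 6.25 × 10⁷ mm⁴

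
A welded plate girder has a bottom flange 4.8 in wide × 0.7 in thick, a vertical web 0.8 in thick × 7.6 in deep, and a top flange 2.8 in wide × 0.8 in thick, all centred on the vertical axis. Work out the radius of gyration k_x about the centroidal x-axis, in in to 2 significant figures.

Split into non-overlapping primitives; take the origin at the lower-left of the bounding box.
Bottom plate: 4.8 × 0.7, A = 3.36 in², y = 0.35 in, Ī = 0.1372 in⁴.
Web plate: 0.8 × 7.6, A = 6.08 in², y = 4.5 in, Ī = 29.27 in⁴.
Top plate: 2.8 × 0.8, A = 2.24 in², y = 8.7 in, Ī = 0.1195 in⁴.
Centroid: ȳ = ΣA·y / ΣA = 4.112 in.
Transfer each piece to the centroidal x-axis using Ī + A·d² with d = y − 4.112:
  bottom plate: d = -3.762 in → contributes +47.68 in⁴
  web plate: d = 0.3884 in → contributes +30.18 in⁴
  top plate: d = 4.588 in → contributes +47.28 in⁴
Total I = 125.1 in⁴.
Radius of gyration: k = √(I/A) = √(125.1 / 11.68) = 3.273 in.

k_x ≈ 3.3 in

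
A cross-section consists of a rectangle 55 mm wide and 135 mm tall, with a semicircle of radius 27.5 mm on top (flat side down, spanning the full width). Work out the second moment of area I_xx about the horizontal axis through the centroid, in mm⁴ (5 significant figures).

I_xx ≈ 1.7758 × 10⁷ mm⁴

Decompose the section into non-overlapping parts with the origin at the bottom-left of its bounding rectangle.
Rectangular body: 55 × 135, A = 7 425 mm², y = 67.5 mm, Ī = 11 276 719 mm⁴.
Semicircular cap: semicircle r = 27.5, A = 1187.915 mm², y = 146.6714 mm, Ī = 62771.55 mm⁴.
Centroid: ȳ = ΣA·y / ΣA = 78.41951 mm.
Transfer each piece to the horizontal axis through the centroid using Ī + A·d² with d = y − 78.41951:
  rectangular body: d = -10.91951 mm → contributes +12 162 044 mm⁴
  semicircular cap: d = 68.25185 mm → contributes +5 596 453 mm⁴
Total I = 17 758 497 mm⁴.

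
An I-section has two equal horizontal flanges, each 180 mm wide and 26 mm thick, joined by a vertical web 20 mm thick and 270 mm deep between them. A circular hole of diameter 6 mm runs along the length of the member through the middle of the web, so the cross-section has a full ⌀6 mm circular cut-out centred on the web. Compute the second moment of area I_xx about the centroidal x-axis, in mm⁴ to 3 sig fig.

I_xx ≈ 2.38 × 10⁸ mm⁴

Decompose the section into non-overlapping parts with the origin at the bottom-left of its bounding rectangle.
Bottom flange: 180 × 26, A = 4 680 mm², y = 13 mm, Ī = 263 640 mm⁴.
Web: 20 × 270, A = 5 400 mm², y = 161 mm, Ī = 32 805 000 mm⁴.
Top flange: 180 × 26, A = 4 680 mm², y = 309 mm, Ī = 263 640 mm⁴.
Hole (subtracted): ⌀6, A = 28.274 mm², y = 161 mm, Ī = 63.617 mm⁴.
By symmetry the centroid is at mid-height, ȳ = 161 mm.
Transfer each piece to the centroidal x-axis using Ī + A·d² with d = y − 161:
  bottom flange: d = -148 mm → contributes +102 774 360 mm⁴
  web: d = 0 mm → contributes +32 805 000 mm⁴
  top flange: d = 148 mm → contributes +102 774 360 mm⁴
  hole: d = 0 mm → contributes −63.617 mm⁴
Total I = 238 353 656 mm⁴.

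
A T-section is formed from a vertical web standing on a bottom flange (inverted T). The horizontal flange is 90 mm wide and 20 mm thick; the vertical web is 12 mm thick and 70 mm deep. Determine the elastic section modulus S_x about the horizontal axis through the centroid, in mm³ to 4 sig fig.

S_x ≈ 2.379 × 10⁴ mm³

Treat the section as a set of non-overlapping primitives; coordinates are from the bounding-box lower-left.
Flange: 90 × 20, A = 1 800 mm², y = 10 mm, Ī = 60 000 mm⁴.
Web: 12 × 70, A = 840 mm², y = 55 mm, Ī = 343 000 mm⁴.
Centroid: ȳ = ΣA·y / ΣA = 24.3182 mm.
Transfer each piece to the horizontal axis through the centroid using Ī + A·d² with d = y − 24.3182:
  flange: d = -14.3182 mm → contributes +429 019 mm⁴
  web: d = 30.6818 mm → contributes +1 133 754 mm⁴
Total I = 1 562 773 mm⁴.
Extreme fibre distance c = 65.6818 mm; S = I/c = 23793.1 mm³.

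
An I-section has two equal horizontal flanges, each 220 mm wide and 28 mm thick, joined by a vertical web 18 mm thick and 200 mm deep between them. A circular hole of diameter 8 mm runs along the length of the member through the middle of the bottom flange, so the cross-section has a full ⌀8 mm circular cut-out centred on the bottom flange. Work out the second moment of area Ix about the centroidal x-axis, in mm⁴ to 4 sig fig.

Split into non-overlapping primitives; take the origin at the lower-left of the bounding box.
Bottom flange: 220 × 28, A = 6 160 mm², y = 14 mm, Ī = 402 453 mm⁴.
Web: 18 × 200, A = 3 600 mm², y = 128 mm, Ī = 12 000 000 mm⁴.
Top flange: 220 × 28, A = 6 160 mm², y = 242 mm, Ī = 402 453 mm⁴.
Hole (subtracted): ⌀8, A = 50.2655 mm², y = 14 mm, Ī = 201.062 mm⁴.
Centroid: ȳ = ΣA·y / ΣA = 128.361 mm.
Transfer each piece to the centroidal x-axis using Ī + A·d² with d = y − 128.361:
  bottom flange: d = -114.361 mm → contributes +80 965 748 mm⁴
  web: d = -0.361081 mm → contributes +12 000 469 mm⁴
  top flange: d = 113.639 mm → contributes +79 951 485 mm⁴
  hole: d = -114.361 mm → contributes −657 596 mm⁴
Total I = 172 260 106 mm⁴.

Ix ≈ 1.723 × 10⁸ mm⁴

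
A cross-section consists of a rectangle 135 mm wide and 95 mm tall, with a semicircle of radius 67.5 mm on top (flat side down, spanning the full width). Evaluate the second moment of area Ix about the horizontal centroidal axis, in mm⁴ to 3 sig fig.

Ix ≈ 3.86 × 10⁷ mm⁴

Decompose the section into non-overlapping parts with the origin at the bottom-left of its bounding rectangle.
Rectangular body: 135 × 95, A = 12 825 mm², y = 47.5 mm, Ī = 9 645 469 mm⁴.
Semicircular cap: semicircle r = 67.5, A = 7156.9 mm², y = 123.65 mm, Ī = 2 278 490 mm⁴.
Centroid: ȳ = ΣA·y / ΣA = 74.774 mm.
Transfer each piece to the horizontal centroidal axis using Ī + A·d² with d = y − 74.774:
  rectangular body: d = -27.274 mm → contributes +19 185 562 mm⁴
  semicircular cap: d = 48.874 mm → contributes +19 374 021 mm⁴
Total I = 38 559 583 mm⁴.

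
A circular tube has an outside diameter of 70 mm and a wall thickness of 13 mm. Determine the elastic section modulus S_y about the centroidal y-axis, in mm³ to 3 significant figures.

S_y ≈ 2.84 × 10⁴ mm³

Decompose the section into non-overlapping parts with the origin at the bottom-left of its bounding rectangle.
Outer circle: ⌀70, A = 3848.5 mm², x = 35 mm, Ī = 1 178 588 mm⁴.
Bore (subtracted): ⌀44, A = 1520.5 mm², x = 35 mm, Ī = 183 984 mm⁴.
By symmetry the centroid is at mid-width, x̄ = 35 mm.
All pieces are centred on the centroidal y-axis, so I = ΣĪ (holes subtracted) = 994 604 mm⁴.
Extreme fibre distance c = 35 mm; S = I/c = 28 417 mm³.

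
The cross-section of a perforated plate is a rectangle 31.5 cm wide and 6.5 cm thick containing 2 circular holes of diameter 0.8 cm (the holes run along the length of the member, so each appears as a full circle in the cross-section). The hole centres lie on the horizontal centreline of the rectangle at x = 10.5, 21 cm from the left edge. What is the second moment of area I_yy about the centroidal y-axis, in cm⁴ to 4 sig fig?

Treat the section as a set of non-overlapping primitives; coordinates are from the bounding-box lower-left.
Plate: 31.5 × 6.5, A = 204.75 cm², x = 15.75 cm, Ī = 16930.3 cm⁴.
Hole 1 (subtracted): ⌀0.8, A = 0.502655 cm², x = 10.5 cm, Ī = 0.0201062 cm⁴.
Hole 2 (subtracted): ⌀0.8, A = 0.502655 cm², x = 21 cm, Ī = 0.0201062 cm⁴.
By symmetry the centroid is at mid-width, x̄ = 15.75 cm.
Transfer each piece to the centroidal y-axis using Ī + A·d² with d = x − 15.75:
  plate: d = 0 cm → contributes +16930.3 cm⁴
  hole 1: d = -5.25 cm → contributes −13.8745 cm⁴
  hole 2: d = 5.25 cm → contributes −13.8745 cm⁴
Total I = 16902.5 cm⁴.

I_yy ≈ 1.690 × 10⁴ cm⁴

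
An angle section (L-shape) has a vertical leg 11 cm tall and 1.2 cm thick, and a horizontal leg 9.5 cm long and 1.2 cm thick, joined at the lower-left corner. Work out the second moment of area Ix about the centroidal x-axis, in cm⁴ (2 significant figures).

Ix ≈ 270 cm⁴

Break the section into simple shapes (no overlaps), measuring from the bottom-left corner of the bounding box.
Vertical leg: 1.2 × 11, A = 13.2 cm², y = 5.5 cm, Ī = 133.1 cm⁴.
Horizontal leg (remainder): 8.3 × 1.2, A = 9.96 cm², y = 0.6 cm, Ī = 1.195 cm⁴.
Centroid: ȳ = ΣA·y / ΣA = 3.393 cm.
Transfer each piece to the centroidal x-axis using Ī + A·d² with d = y − 3.393:
  vertical leg: d = 2.107 cm → contributes +191.7 cm⁴
  horizontal leg (remainder): d = -2.793 cm → contributes +78.88 cm⁴
Total I = 270.6 cm⁴.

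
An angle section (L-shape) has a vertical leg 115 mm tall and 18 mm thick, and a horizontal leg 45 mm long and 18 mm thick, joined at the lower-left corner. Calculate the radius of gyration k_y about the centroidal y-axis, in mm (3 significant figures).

k_y ≈ 10.6 mm

Decompose the section into non-overlapping parts with the origin at the bottom-left of its bounding rectangle.
Vertical leg: 18 × 115, A = 2 070 mm², x = 9 mm, Ī = 55 890 mm⁴.
Horizontal leg (remainder): 27 × 18, A = 486 mm², x = 31.5 mm, Ī = 29 525 mm⁴.
Centroid: x̄ = ΣA·x / ΣA = 13.278 mm.
Transfer each piece to the centroidal y-axis using Ī + A·d² with d = x − 13.278:
  vertical leg: d = -4.2782 mm → contributes +93 777 mm⁴
  horizontal leg (remainder): d = 18.222 mm → contributes +190 894 mm⁴
Total I = 284 670 mm⁴.
Radius of gyration: k = √(I/A) = √(284 670 / 2 556) = 10.553 mm.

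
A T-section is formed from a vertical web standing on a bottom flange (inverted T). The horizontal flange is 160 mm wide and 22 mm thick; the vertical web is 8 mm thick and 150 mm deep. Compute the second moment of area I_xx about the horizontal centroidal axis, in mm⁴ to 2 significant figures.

Treat the section as a set of non-overlapping primitives; coordinates are from the bounding-box lower-left.
Flange: 160 × 22, A = 3 520 mm², y = 11 mm, Ī = 141 973 mm⁴.
Web: 8 × 150, A = 1 200 mm², y = 97 mm, Ī = 2 250 000 mm⁴.
Centroid: ȳ = ΣA·y / ΣA = 32.86 mm.
Transfer each piece to the horizontal centroidal axis using Ī + A·d² with d = y − 32.86:
  flange: d = -21.86 mm → contributes +1 824 717 mm⁴
  web: d = 64.14 mm → contributes +7 186 049 mm⁴
Total I = 9 010 767 mm⁴.

I_xx ≈ 9.0 × 10⁶ mm⁴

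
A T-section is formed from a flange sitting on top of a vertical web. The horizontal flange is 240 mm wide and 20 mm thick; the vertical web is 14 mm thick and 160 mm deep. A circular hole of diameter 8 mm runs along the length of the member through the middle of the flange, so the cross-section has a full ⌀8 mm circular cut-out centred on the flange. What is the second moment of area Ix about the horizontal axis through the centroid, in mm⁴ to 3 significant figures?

Ix ≈ 1.73 × 10⁷ mm⁴

Split into non-overlapping primitives; take the origin at the lower-left of the bounding box.
Flange: 240 × 20, A = 4 800 mm², y = 170 mm, Ī = 160 000 mm⁴.
Web: 14 × 160, A = 2 240 mm², y = 80 mm, Ī = 4 778 667 mm⁴.
Hole (subtracted): ⌀8, A = 50.265 mm², y = 170 mm, Ī = 201.06 mm⁴.
Centroid: ȳ = ΣA·y / ΣA = 141.16 mm.
Transfer each piece to the horizontal axis through the centroid using Ī + A·d² with d = y − 141.16:
  flange: d = 28.842 mm → contributes +4 153 015 mm⁴
  web: d = -61.158 mm → contributes +13 156 859 mm⁴
  hole: d = 28.842 mm → contributes −42 016 mm⁴
Total I = 17 267 858 mm⁴.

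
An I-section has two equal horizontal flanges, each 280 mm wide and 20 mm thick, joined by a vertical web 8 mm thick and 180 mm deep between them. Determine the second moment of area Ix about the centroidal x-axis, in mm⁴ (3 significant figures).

Ix ≈ 1.16 × 10⁸ mm⁴

Decompose the section into non-overlapping parts with the origin at the bottom-left of its bounding rectangle.
Bottom flange: 280 × 20, A = 5 600 mm², y = 10 mm, Ī = 186 667 mm⁴.
Web: 8 × 180, A = 1 440 mm², y = 110 mm, Ī = 3 888 000 mm⁴.
Top flange: 280 × 20, A = 5 600 mm², y = 210 mm, Ī = 186 667 mm⁴.
By symmetry the centroid is at mid-height, ȳ = 110 mm.
Transfer each piece to the centroidal x-axis using Ī + A·d² with d = y − 110:
  bottom flange: d = -100 mm → contributes +56 186 667 mm⁴
  web: d = 0 mm → contributes +3 888 000 mm⁴
  top flange: d = 100 mm → contributes +56 186 667 mm⁴
Total I = 116 261 333 mm⁴.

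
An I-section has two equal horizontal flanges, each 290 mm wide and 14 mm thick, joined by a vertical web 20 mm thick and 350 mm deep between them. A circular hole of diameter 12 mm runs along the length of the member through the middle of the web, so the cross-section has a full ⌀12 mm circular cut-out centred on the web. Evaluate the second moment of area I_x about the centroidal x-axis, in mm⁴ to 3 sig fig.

I_x ≈ 3.41 × 10⁸ mm⁴

Treat the section as a set of non-overlapping primitives; coordinates are from the bounding-box lower-left.
Bottom flange: 290 × 14, A = 4 060 mm², y = 7 mm, Ī = 66 313 mm⁴.
Web: 20 × 350, A = 7 000 mm², y = 189 mm, Ī = 71 458 333 mm⁴.
Top flange: 290 × 14, A = 4 060 mm², y = 371 mm, Ī = 66 313 mm⁴.
Hole (subtracted): ⌀12, A = 113.1 mm², y = 189 mm, Ī = 1017.9 mm⁴.
By symmetry the centroid is at mid-height, ȳ = 189 mm.
Transfer each piece to the centroidal x-axis using Ī + A·d² with d = y − 189:
  bottom flange: d = -182 mm → contributes +134 549 753 mm⁴
  web: d = 0 mm → contributes +71 458 333 mm⁴
  top flange: d = 182 mm → contributes +134 549 753 mm⁴
  hole: d = 0 mm → contributes −1017.9 mm⁴
Total I = 340 556 822 mm⁴.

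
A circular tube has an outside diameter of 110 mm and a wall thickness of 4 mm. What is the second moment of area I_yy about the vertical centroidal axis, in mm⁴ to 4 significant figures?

Decompose the section into non-overlapping parts with the origin at the bottom-left of its bounding rectangle.
Outer circle: ⌀110, A = 9503.32 mm², x = 55 mm, Ī = 7 186 884 mm⁴.
Bore (subtracted): ⌀102, A = 8171.28 mm², x = 55 mm, Ī = 5 313 376 mm⁴.
By symmetry the centroid is at mid-width, x̄ = 55 mm.
All pieces are centred on the vertical centroidal axis, so I = ΣĪ (holes subtracted) = 1 873 508 mm⁴.

I_yy ≈ 1.874 × 10⁶ mm⁴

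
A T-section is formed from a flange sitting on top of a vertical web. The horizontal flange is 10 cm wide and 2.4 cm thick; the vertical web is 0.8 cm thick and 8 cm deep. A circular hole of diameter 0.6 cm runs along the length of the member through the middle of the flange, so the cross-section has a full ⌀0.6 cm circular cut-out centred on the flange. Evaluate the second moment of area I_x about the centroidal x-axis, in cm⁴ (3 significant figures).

I_x ≈ 182 cm⁴

Treat the section as a set of non-overlapping primitives; coordinates are from the bounding-box lower-left.
Flange: 10 × 2.4, A = 24 cm², y = 9.2 cm, Ī = 11.52 cm⁴.
Web: 0.8 × 8, A = 6.4 cm², y = 4 cm, Ī = 34.133 cm⁴.
Hole (subtracted): ⌀0.6, A = 0.28274 cm², y = 9.2 cm, Ī = 0.0063617 cm⁴.
Centroid: ȳ = ΣA·y / ΣA = 8.095 cm.
Transfer each piece to the centroidal x-axis using Ī + A·d² with d = y − 8.095:
  flange: d = 1.105 cm → contributes +40.825 cm⁴
  web: d = -4.095 cm → contributes +141.45 cm⁴
  hole: d = 1.105 cm → contributes −0.35161 cm⁴
Total I = 181.93 cm⁴.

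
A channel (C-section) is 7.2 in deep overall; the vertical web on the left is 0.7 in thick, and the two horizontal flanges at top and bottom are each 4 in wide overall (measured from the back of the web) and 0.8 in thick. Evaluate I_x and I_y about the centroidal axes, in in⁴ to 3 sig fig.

I_x ≈ 76.1 in⁴, I_y ≈ 15.3 in⁴

Break the section into simple shapes (no overlaps), measuring from the bottom-left corner of the bounding box.
Web: 0.7 × 7.2, A = 5.04 in², y = 3.6 in, Ī = 21.773 in⁴.
Top flange (beyond web): 3.3 × 0.8, A = 2.64 in², y = 6.8 in, Ī = 0.1408 in⁴.
Bottom flange (beyond web): 3.3 × 0.8, A = 2.64 in², y = 0.4 in, Ī = 0.1408 in⁴.
By symmetry the centroid is at mid-height, ȳ = 3.6 in.
Transfer each piece to the centroidal x-axis using Ī + A·d² with d = y − 3.6:
  web: d = 0 in → contributes +21.773 in⁴
  top flange (beyond web): d = 3.2 in → contributes +27.174 in⁴
  bottom flange (beyond web): d = -3.2 in → contributes +27.174 in⁴
Total I = 76.122 in⁴.
For the y-axis: x̄ = 1.3733 in.
Repeating about the centroidal y-axis gives I_y = 15.312 in⁴.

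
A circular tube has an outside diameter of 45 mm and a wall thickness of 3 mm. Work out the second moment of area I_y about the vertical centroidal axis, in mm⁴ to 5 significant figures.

Decompose the section into non-overlapping parts with the origin at the bottom-left of its bounding rectangle.
Outer circle: ⌀45, A = 1590.431 mm², x = 22.5 mm, Ī = 201 289 mm⁴.
Bore (subtracted): ⌀39, A = 1194.591 mm², x = 22.5 mm, Ī = 113560.8 mm⁴.
By symmetry the centroid is at mid-width, x̄ = 22.5 mm.
All pieces are centred on the vertical centroidal axis, so I = ΣĪ (holes subtracted) = 87728.19 mm⁴.

I_y ≈ 8.7728 × 10⁴ mm⁴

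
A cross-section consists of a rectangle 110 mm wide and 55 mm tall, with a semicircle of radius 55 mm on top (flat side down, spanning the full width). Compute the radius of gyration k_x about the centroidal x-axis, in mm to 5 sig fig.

Break the section into simple shapes (no overlaps), measuring from the bottom-left corner of the bounding box.
Rectangular body: 110 × 55, A = 6 050 mm², y = 27.5 mm, Ī = 1 525 104 mm⁴.
Semicircular cap: semicircle r = 55, A = 4751.659 mm², y = 78.34272 mm, Ī = 1 004 345 mm⁴.
Centroid: ȳ = ΣA·y / ΣA = 49.86576 mm.
Transfer each piece to the centroidal x-axis using Ī + A·d² with d = y − 49.86576:
  rectangular body: d = -22.36576 mm → contributes +4 551 478 mm⁴
  semicircular cap: d = 28.47697 mm → contributes +4 857 644 mm⁴
Total I = 9 409 122 mm⁴.
Radius of gyration: k = √(I/A) = √(9 409 122 / 10801.66) = 29.51409 mm.

k_x ≈ 29.514 mm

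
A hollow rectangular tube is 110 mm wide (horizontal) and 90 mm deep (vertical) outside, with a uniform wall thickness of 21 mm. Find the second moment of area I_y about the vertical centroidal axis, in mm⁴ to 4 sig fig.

I_y ≈ 8.725 × 10⁶ mm⁴

Break the section into simple shapes (no overlaps), measuring from the bottom-left corner of the bounding box.
Outer rectangle: 110 × 90, A = 9 900 mm², x = 55 mm, Ī = 9 982 500 mm⁴.
Inner void (subtracted): 68 × 48, A = 3 264 mm², x = 55 mm, Ī = 1 257 728 mm⁴.
By symmetry the centroid is at mid-width, x̄ = 55 mm.
All pieces are centred on the vertical centroidal axis, so I = ΣĪ (holes subtracted) = 8 724 772 mm⁴.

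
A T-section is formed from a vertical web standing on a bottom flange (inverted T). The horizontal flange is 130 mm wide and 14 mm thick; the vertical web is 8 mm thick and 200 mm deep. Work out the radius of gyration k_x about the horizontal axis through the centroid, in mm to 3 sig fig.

k_x ≈ 66.5 mm

Split into non-overlapping primitives; take the origin at the lower-left of the bounding box.
Flange: 130 × 14, A = 1 820 mm², y = 7 mm, Ī = 29 727 mm⁴.
Web: 8 × 200, A = 1 600 mm², y = 114 mm, Ī = 5 333 333 mm⁴.
Centroid: ȳ = ΣA·y / ΣA = 57.058 mm.
Transfer each piece to the horizontal axis through the centroid using Ī + A·d² with d = y − 57.058:
  flange: d = -50.058 mm → contributes +4 590 376 mm⁴
  web: d = 56.942 mm → contributes +10 521 072 mm⁴
Total I = 15 111 448 mm⁴.
Radius of gyration: k = √(I/A) = √(15 111 448 / 3 420) = 66.472 mm.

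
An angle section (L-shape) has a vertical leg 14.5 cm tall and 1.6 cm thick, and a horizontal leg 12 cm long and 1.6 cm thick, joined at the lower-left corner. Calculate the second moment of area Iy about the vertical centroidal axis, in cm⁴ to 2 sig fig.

Decompose the section into non-overlapping parts with the origin at the bottom-left of its bounding rectangle.
Vertical leg: 1.6 × 14.5, A = 23.2 cm², x = 0.8 cm, Ī = 4.949 cm⁴.
Horizontal leg (remainder): 10.4 × 1.6, A = 16.64 cm², x = 6.8 cm, Ī = 150 cm⁴.
Centroid: x̄ = ΣA·x / ΣA = 3.306 cm.
Transfer each piece to the vertical centroidal axis using Ī + A·d² with d = x − 3.306:
  vertical leg: d = -2.506 cm → contributes +150.6 cm⁴
  horizontal leg (remainder): d = 3.494 cm → contributes +353.1 cm⁴
Total I = 503.8 cm⁴.

Iy ≈ 500 cm⁴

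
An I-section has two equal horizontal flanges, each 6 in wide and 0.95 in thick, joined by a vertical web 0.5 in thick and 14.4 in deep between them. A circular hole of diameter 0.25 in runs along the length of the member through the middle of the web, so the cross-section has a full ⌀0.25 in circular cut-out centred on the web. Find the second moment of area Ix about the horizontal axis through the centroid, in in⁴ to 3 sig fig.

Ix ≈ 797 in⁴

Break the section into simple shapes (no overlaps), measuring from the bottom-left corner of the bounding box.
Bottom flange: 6 × 0.95, A = 5.7 in², y = 0.475 in, Ī = 0.42869 in⁴.
Web: 0.5 × 14.4, A = 7.2 in², y = 8.15 in, Ī = 124.42 in⁴.
Top flange: 6 × 0.95, A = 5.7 in², y = 15.825 in, Ī = 0.42869 in⁴.
Hole (subtracted): ⌀0.25, A = 0.049087 in², y = 8.15 in, Ī = 0.00019175 in⁴.
By symmetry the centroid is at mid-height, ȳ = 8.15 in.
Transfer each piece to the horizontal axis through the centroid using Ī + A·d² with d = y − 8.15:
  bottom flange: d = -7.675 in → contributes +336.19 in⁴
  web: d = 0 in → contributes +124.42 in⁴
  top flange: d = 7.675 in → contributes +336.19 in⁴
  hole: d = 0 in → contributes −0.00019175 in⁴
Total I = 796.8 in⁴.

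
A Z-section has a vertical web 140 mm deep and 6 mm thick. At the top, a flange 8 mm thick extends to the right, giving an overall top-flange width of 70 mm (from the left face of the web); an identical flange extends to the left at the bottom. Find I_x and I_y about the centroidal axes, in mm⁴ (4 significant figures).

I_x ≈ 5.838 × 10⁶ mm⁴, I_y ≈ 1.606 × 10⁶ mm⁴

Treat the section as a set of non-overlapping primitives; coordinates are from the bounding-box lower-left.
Web: 6 × 140, A = 840 mm², y = 70 mm, Ī = 1 372 000 mm⁴.
Top flange (beyond web): 64 × 8, A = 512 mm², y = 136 mm, Ī = 2730.67 mm⁴.
Bottom flange (beyond web): 64 × 8, A = 512 mm², y = 4 mm, Ī = 2730.67 mm⁴.
Centroid: ȳ = ΣA·y / ΣA = 70 mm.
Transfer each piece to the centroidal x-axis using Ī + A·d² with d = y − 70:
  web: d = 0 mm → contributes +1 372 000 mm⁴
  top flange (beyond web): d = 66 mm → contributes +2 233 003 mm⁴
  bottom flange (beyond web): d = -66 mm → contributes +2 233 003 mm⁴
Total I = 5 838 005 mm⁴.
For the y-axis: x̄ = 67 mm.
Repeating about the centroidal y-axis gives I_y = 1 606 445 mm⁴.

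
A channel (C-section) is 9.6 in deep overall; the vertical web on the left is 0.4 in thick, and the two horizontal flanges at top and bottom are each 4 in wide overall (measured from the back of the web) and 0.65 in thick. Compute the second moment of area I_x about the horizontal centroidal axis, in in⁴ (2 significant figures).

Decompose the section into non-overlapping parts with the origin at the bottom-left of its bounding rectangle.
Web: 0.4 × 9.6, A = 3.84 in², y = 4.8 in, Ī = 29.49 in⁴.
Top flange (beyond web): 3.6 × 0.65, A = 2.34 in², y = 9.275 in, Ī = 0.08239 in⁴.
Bottom flange (beyond web): 3.6 × 0.65, A = 2.34 in², y = 0.325 in, Ī = 0.08239 in⁴.
By symmetry the centroid is at mid-height, ȳ = 4.8 in.
Transfer each piece to the horizontal centroidal axis using Ī + A·d² with d = y − 4.8:
  web: d = 0 in → contributes +29.49 in⁴
  top flange (beyond web): d = 4.475 in → contributes +46.94 in⁴
  bottom flange (beyond web): d = -4.475 in → contributes +46.94 in⁴
Total I = 123.4 in⁴.

I_x ≈ 120 in⁴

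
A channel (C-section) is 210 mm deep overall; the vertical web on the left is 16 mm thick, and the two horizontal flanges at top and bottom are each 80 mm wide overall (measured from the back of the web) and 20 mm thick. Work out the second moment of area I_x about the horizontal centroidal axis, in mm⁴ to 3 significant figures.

Break the section into simple shapes (no overlaps), measuring from the bottom-left corner of the bounding box.
Web: 16 × 210, A = 3 360 mm², y = 105 mm, Ī = 12 348 000 mm⁴.
Top flange (beyond web): 64 × 20, A = 1 280 mm², y = 200 mm, Ī = 42 667 mm⁴.
Bottom flange (beyond web): 64 × 20, A = 1 280 mm², y = 10 mm, Ī = 42 667 mm⁴.
By symmetry the centroid is at mid-height, ȳ = 105 mm.
Transfer each piece to the horizontal centroidal axis using Ī + A·d² with d = y − 105:
  web: d = 0 mm → contributes +12 348 000 mm⁴
  top flange (beyond web): d = 95 mm → contributes +11 594 667 mm⁴
  bottom flange (beyond web): d = -95 mm → contributes +11 594 667 mm⁴
Total I = 35 537 333 mm⁴.

I_x ≈ 3.55 × 10⁷ mm⁴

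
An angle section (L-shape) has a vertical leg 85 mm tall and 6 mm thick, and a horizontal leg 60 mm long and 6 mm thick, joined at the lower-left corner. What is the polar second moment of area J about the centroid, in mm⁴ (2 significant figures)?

J ≈ 8.8 × 10⁵ mm⁴

Treat the section as a set of non-overlapping primitives; coordinates are from the bounding-box lower-left.
Vertical leg: 6 × 85, A = 510 mm², y = 42.5 mm, Ī = 307 063 mm⁴.
Horizontal leg (remainder): 54 × 6, A = 324 mm², y = 3 mm, Ī = 972 mm⁴.
Centroid: ȳ = ΣA·y / ΣA = 27.15 mm.
Transfer each piece to the centroidal x-axis using Ī + A·d² with d = y − 27.15:
  vertical leg: d = 15.35 mm → contributes +427 157 mm⁴
  horizontal leg (remainder): d = -24.15 mm → contributes +190 009 mm⁴
Total I = 617 166 mm⁴.
For the y-axis: x̄ = 14.65 mm.
Repeating about the centroidal y-axis gives I_y = 258 579 mm⁴.
Polar second moment: J = I_x + I_y = 875 745 mm⁴.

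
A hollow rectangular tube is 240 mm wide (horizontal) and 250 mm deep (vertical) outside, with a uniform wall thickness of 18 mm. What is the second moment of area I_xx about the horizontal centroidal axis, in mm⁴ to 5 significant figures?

Break the section into simple shapes (no overlaps), measuring from the bottom-left corner of the bounding box.
Outer rectangle: 240 × 250, A = 60 000 mm², y = 125 mm, Ī = 312 500 000 mm⁴.
Inner void (subtracted): 204 × 214, A = 43 656 mm², y = 125 mm, Ī = 166 605 848 mm⁴.
By symmetry the centroid is at mid-height, ȳ = 125 mm.
All pieces are centred on the horizontal centroidal axis, so I = ΣĪ (holes subtracted) = 145 894 152 mm⁴.

I_xx ≈ 1.4589 × 10⁸ mm⁴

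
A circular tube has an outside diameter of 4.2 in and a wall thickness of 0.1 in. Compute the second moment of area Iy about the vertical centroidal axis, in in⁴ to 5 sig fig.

Iy ≈ 2.7081 in⁴

Break the section into simple shapes (no overlaps), measuring from the bottom-left corner of the bounding box.
Outer circle: ⌀4.2, A = 13.85442 in², x = 2.1 in, Ī = 15.2745 in⁴.
Bore (subtracted): ⌀4, A = 12.56637 in², x = 2.1 in, Ī = 12.56637 in⁴.
By symmetry the centroid is at mid-width, x̄ = 2.1 in.
All pieces are centred on the vertical centroidal axis, so I = ΣĪ (holes subtracted) = 2.708131 in⁴.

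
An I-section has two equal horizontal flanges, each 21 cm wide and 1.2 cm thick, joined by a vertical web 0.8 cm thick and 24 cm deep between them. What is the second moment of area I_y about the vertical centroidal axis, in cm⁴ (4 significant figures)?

I_y ≈ 1853 cm⁴

Split into non-overlapping primitives; take the origin at the lower-left of the bounding box.
Bottom flange: 21 × 1.2, A = 25.2 cm², x = 10.5 cm, Ī = 926.1 cm⁴.
Web: 0.8 × 24, A = 19.2 cm², x = 10.5 cm, Ī = 1.024 cm⁴.
Top flange: 21 × 1.2, A = 25.2 cm², x = 10.5 cm, Ī = 926.1 cm⁴.
By symmetry the centroid is at mid-width, x̄ = 10.5 cm.
All pieces are centred on the vertical centroidal axis, so I = ΣĪ = 1853.22 cm⁴.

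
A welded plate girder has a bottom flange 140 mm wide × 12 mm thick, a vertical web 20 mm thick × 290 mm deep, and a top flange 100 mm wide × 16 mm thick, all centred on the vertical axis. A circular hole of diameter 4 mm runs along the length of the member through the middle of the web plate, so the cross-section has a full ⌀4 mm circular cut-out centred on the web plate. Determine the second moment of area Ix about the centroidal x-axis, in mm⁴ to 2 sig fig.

Ix ≈ 1.2 × 10⁸ mm⁴

Split into non-overlapping primitives; take the origin at the lower-left of the bounding box.
Bottom plate: 140 × 12, A = 1 680 mm², y = 6 mm, Ī = 20 160 mm⁴.
Web plate: 20 × 290, A = 5 800 mm², y = 157 mm, Ī = 40 648 333 mm⁴.
Top plate: 100 × 16, A = 1 600 mm², y = 310 mm, Ī = 34 133 mm⁴.
Hole (subtracted): ⌀4, A = 12.57 mm², y = 157 mm, Ī = 12.57 mm⁴.
Centroid: ȳ = ΣA·y / ΣA = 156 mm.
Transfer each piece to the centroidal x-axis using Ī + A·d² with d = y − 156:
  bottom plate: d = -150 mm → contributes +37 830 579 mm⁴
  web plate: d = 0.9793 mm → contributes +40 653 896 mm⁴
  top plate: d = 154 mm → contributes +37 969 547 mm⁴
  hole: d = 0.9793 mm → contributes −24.62 mm⁴
Total I = 116 453 998 mm⁴.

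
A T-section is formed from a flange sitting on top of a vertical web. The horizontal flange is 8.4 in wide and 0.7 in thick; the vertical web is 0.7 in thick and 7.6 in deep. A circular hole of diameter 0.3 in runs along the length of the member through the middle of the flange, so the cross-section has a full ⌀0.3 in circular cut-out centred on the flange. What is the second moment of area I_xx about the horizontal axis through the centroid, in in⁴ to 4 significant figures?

Treat the section as a set of non-overlapping primitives; coordinates are from the bounding-box lower-left.
Flange: 8.4 × 0.7, A = 5.88 in², y = 7.95 in, Ī = 0.2401 in⁴.
Web: 0.7 × 7.6, A = 5.32 in², y = 3.8 in, Ī = 25.6069 in⁴.
Hole (subtracted): ⌀0.3, A = 0.0706858 in², y = 7.95 in, Ī = 0.000397608 in⁴.
Centroid: ȳ = ΣA·y / ΣA = 5.96623 in.
Transfer each piece to the horizontal axis through the centroid using Ī + A·d² with d = y − 5.96623:
  flange: d = 1.98377 in → contributes +23.3799 in⁴
  web: d = -2.16623 in → contributes +50.5713 in⁴
  hole: d = 1.98377 in → contributes −0.278571 in⁴
Total I = 73.6727 in⁴.

I_xx ≈ 73.67 in⁴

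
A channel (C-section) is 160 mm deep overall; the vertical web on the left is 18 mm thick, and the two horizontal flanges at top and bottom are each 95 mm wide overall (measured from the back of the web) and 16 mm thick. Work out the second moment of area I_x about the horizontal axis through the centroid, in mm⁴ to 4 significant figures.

I_x ≈ 1.897 × 10⁷ mm⁴

Split into non-overlapping primitives; take the origin at the lower-left of the bounding box.
Web: 18 × 160, A = 2 880 mm², y = 80 mm, Ī = 6 144 000 mm⁴.
Top flange (beyond web): 77 × 16, A = 1 232 mm², y = 152 mm, Ī = 26282.7 mm⁴.
Bottom flange (beyond web): 77 × 16, A = 1 232 mm², y = 8 mm, Ī = 26282.7 mm⁴.
By symmetry the centroid is at mid-height, ȳ = 80 mm.
Transfer each piece to the horizontal axis through the centroid using Ī + A·d² with d = y − 80:
  web: d = 0 mm → contributes +6 144 000 mm⁴
  top flange (beyond web): d = 72 mm → contributes +6 412 971 mm⁴
  bottom flange (beyond web): d = -72 mm → contributes +6 412 971 mm⁴
Total I = 18 969 941 mm⁴.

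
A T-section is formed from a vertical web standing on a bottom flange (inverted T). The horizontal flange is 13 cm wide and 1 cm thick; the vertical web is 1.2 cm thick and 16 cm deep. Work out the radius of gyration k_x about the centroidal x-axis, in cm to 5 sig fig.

k_x ≈ 5.4906 cm

Split into non-overlapping primitives; take the origin at the lower-left of the bounding box.
Flange: 13 × 1, A = 13 cm², y = 0.5 cm, Ī = 1.083333 cm⁴.
Web: 1.2 × 16, A = 19.2 cm², y = 9 cm, Ī = 409.6 cm⁴.
Centroid: ȳ = ΣA·y / ΣA = 5.568323 cm.
Transfer each piece to the centroidal x-axis using Ī + A·d² with d = y − 5.568323:
  flange: d = -5.068323 cm → contributes +335.026 cm⁴
  web: d = 3.431677 cm → contributes +635.707 cm⁴
Total I = 970.733 cm⁴.
Radius of gyration: k = √(I/A) = √(970.733 / 32.2) = 5.490627 cm.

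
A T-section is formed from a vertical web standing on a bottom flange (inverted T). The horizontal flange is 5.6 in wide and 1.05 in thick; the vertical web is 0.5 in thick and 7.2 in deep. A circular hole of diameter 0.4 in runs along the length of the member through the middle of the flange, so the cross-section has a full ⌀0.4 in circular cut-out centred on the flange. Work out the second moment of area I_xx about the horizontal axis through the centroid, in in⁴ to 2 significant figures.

Decompose the section into non-overlapping parts with the origin at the bottom-left of its bounding rectangle.
Flange: 5.6 × 1.05, A = 5.88 in², y = 0.525 in, Ī = 0.5402 in⁴.
Web: 0.5 × 7.2, A = 3.6 in², y = 4.65 in, Ī = 15.55 in⁴.
Hole (subtracted): ⌀0.4, A = 0.1257 in², y = 0.525 in, Ī = 0.001257 in⁴.
Centroid: ȳ = ΣA·y / ΣA = 2.112 in.
Transfer each piece to the horizontal axis through the centroid using Ī + A·d² with d = y − 2.112:
  flange: d = -1.587 in → contributes +15.36 in⁴
  web: d = 2.538 in → contributes +38.73 in⁴
  hole: d = -1.587 in → contributes −0.3179 in⁴
Total I = 53.77 in⁴.

I_xx ≈ 54 in⁴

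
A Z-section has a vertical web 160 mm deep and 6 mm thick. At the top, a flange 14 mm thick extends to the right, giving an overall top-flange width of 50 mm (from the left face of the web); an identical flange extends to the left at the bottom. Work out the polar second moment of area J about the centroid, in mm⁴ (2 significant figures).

J ≈ 9.6 × 10⁶ mm⁴

Decompose the section into non-overlapping parts with the origin at the bottom-left of its bounding rectangle.
Web: 6 × 160, A = 960 mm², y = 80 mm, Ī = 2 048 000 mm⁴.
Top flange (beyond web): 44 × 14, A = 616 mm², y = 153 mm, Ī = 10 061 mm⁴.
Bottom flange (beyond web): 44 × 14, A = 616 mm², y = 7 mm, Ī = 10 061 mm⁴.
Centroid: ȳ = ΣA·y / ΣA = 80 mm.
Transfer each piece to the centroidal x-axis using Ī + A·d² with d = y − 80:
  web: d = 0 mm → contributes +2 048 000 mm⁴
  top flange (beyond web): d = 73 mm → contributes +3 292 725 mm⁴
  bottom flange (beyond web): d = -73 mm → contributes +3 292 725 mm⁴
Total I = 8 633 451 mm⁴.
For the y-axis: x̄ = 47 mm.
Repeating about the centroidal y-axis gives I_y = 971 643 mm⁴.
Polar second moment: J = I_x + I_y = 9 605 093 mm⁴.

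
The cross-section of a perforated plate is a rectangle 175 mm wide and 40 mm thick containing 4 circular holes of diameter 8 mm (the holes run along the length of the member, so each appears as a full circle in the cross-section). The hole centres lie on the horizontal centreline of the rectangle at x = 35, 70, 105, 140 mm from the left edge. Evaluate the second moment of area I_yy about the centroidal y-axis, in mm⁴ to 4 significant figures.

Split into non-overlapping primitives; take the origin at the lower-left of the bounding box.
Plate: 175 × 40, A = 7 000 mm², x = 87.5 mm, Ī = 17 864 583 mm⁴.
Hole 1 (subtracted): ⌀8, A = 50.2655 mm², x = 35 mm, Ī = 201.062 mm⁴.
Hole 2 (subtracted): ⌀8, A = 50.2655 mm², x = 70 mm, Ī = 201.062 mm⁴.
Hole 3 (subtracted): ⌀8, A = 50.2655 mm², x = 105 mm, Ī = 201.062 mm⁴.
Hole 4 (subtracted): ⌀8, A = 50.2655 mm², x = 140 mm, Ī = 201.062 mm⁴.
By symmetry the centroid is at mid-width, x̄ = 87.5 mm.
Transfer each piece to the centroidal y-axis using Ī + A·d² with d = x − 87.5:
  plate: d = 0 mm → contributes +17 864 583 mm⁴
  hole 1: d = -52.5 mm → contributes −138 745 mm⁴
  hole 2: d = -17.5 mm → contributes −15594.9 mm⁴
  hole 3: d = 17.5 mm → contributes −15594.9 mm⁴
  hole 4: d = 52.5 mm → contributes −138 745 mm⁴
Total I = 17 555 903 mm⁴.

I_yy ≈ 1.756 × 10⁷ mm⁴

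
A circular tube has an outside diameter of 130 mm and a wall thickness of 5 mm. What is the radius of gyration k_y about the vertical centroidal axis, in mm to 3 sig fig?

k_y ≈ 44.2 mm

Decompose the section into non-overlapping parts with the origin at the bottom-left of its bounding rectangle.
Outer circle: ⌀130, A = 13 273 mm², x = 65 mm, Ī = 14 019 848 mm⁴.
Bore (subtracted): ⌀120, A = 11 310 mm², x = 65 mm, Ī = 10 178 760 mm⁴.
By symmetry the centroid is at mid-width, x̄ = 65 mm.
All pieces are centred on the vertical centroidal axis, so I = ΣĪ (holes subtracted) = 3 841 088 mm⁴.
Radius of gyration: k = √(I/A) = √(3 841 088 / 1963.5) = 44.23 mm.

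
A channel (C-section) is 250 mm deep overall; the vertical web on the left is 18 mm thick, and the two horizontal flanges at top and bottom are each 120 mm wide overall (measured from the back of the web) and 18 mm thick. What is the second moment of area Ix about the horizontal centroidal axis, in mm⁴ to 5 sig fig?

Ix ≈ 7.2947 × 10⁷ mm⁴

Split into non-overlapping primitives; take the origin at the lower-left of the bounding box.
Web: 18 × 250, A = 4 500 mm², y = 125 mm, Ī = 23 437 500 mm⁴.
Top flange (beyond web): 102 × 18, A = 1 836 mm², y = 241 mm, Ī = 49 572 mm⁴.
Bottom flange (beyond web): 102 × 18, A = 1 836 mm², y = 9 mm, Ī = 49 572 mm⁴.
By symmetry the centroid is at mid-height, ȳ = 125 mm.
Transfer each piece to the horizontal centroidal axis using Ī + A·d² with d = y − 125:
  web: d = 0 mm → contributes +23 437 500 mm⁴
  top flange (beyond web): d = 116 mm → contributes +24 754 788 mm⁴
  bottom flange (beyond web): d = -116 mm → contributes +24 754 788 mm⁴
Total I = 72 947 076 mm⁴.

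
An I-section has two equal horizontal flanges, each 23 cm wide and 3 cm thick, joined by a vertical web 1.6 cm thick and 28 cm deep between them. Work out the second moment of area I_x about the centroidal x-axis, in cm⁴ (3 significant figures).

Decompose the section into non-overlapping parts with the origin at the bottom-left of its bounding rectangle.
Bottom flange: 23 × 3, A = 69 cm², y = 1.5 cm, Ī = 51.75 cm⁴.
Web: 1.6 × 28, A = 44.8 cm², y = 17 cm, Ī = 2926.9 cm⁴.
Top flange: 23 × 3, A = 69 cm², y = 32.5 cm, Ī = 51.75 cm⁴.
By symmetry the centroid is at mid-height, ȳ = 17 cm.
Transfer each piece to the centroidal x-axis using Ī + A·d² with d = y − 17:
  bottom flange: d = -15.5 cm → contributes +16 629 cm⁴
  web: d = 0 cm → contributes +2926.9 cm⁴
  top flange: d = 15.5 cm → contributes +16 629 cm⁴
Total I = 36 185 cm⁴.

I_x ≈ 3.62 × 10⁴ cm⁴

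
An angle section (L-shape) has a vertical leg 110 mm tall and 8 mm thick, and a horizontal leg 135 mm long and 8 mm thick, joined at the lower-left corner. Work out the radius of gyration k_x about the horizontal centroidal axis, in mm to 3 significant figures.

Decompose the section into non-overlapping parts with the origin at the bottom-left of its bounding rectangle.
Vertical leg: 8 × 110, A = 880 mm², y = 55 mm, Ī = 887 333 mm⁴.
Horizontal leg (remainder): 127 × 8, A = 1 016 mm², y = 4 mm, Ī = 5418.7 mm⁴.
Centroid: ȳ = ΣA·y / ΣA = 27.671 mm.
Transfer each piece to the horizontal centroidal axis using Ī + A·d² with d = y − 27.671:
  vertical leg: d = 27.329 mm → contributes +1 544 588 mm⁴
  horizontal leg (remainder): d = -23.671 mm → contributes +574 694 mm⁴
Total I = 2 119 283 mm⁴.
Radius of gyration: k = √(I/A) = √(2 119 283 / 1 896) = 33.433 mm.

k_x ≈ 33.4 mm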